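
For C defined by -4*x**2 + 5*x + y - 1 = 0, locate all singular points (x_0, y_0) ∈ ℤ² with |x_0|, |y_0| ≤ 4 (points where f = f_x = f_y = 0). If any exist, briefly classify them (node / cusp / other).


No singular points in the scanned grid; C is smooth there.

Compute partial derivatives:
  f_x = 5 - 8*x.
  f_y = 1.
f_y = 1 is a nonzero constant, so f_y never vanishes: no point (x, y) can satisfy f = f_x = f_y = 0. In particular no (x, y) ∈ {−4, ..., 4}² is singular; the curve is smooth.


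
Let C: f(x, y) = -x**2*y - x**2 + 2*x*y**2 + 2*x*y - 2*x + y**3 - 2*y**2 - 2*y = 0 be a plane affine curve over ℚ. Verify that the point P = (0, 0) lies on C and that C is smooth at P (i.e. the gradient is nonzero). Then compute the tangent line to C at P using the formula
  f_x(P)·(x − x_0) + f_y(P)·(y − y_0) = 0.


Tangent line at P: -2*x - 2*y = 0.

Step 1: f(0, 0) = 0, so P lies on C.
Step 2: partial derivatives
  f_x(x, y) = -2*x*y - 2*x + 2*y**2 + 2*y - 2, f_y(x, y) = -x**2 + 4*x*y + 2*x + 3*y**2 - 4*y - 2.
  f_x(P) = -2, f_y(P) = -2 (gradient nonzero, so P is smooth).
Step 3: tangent line at P: -2·(x − 0) + -2·(y − 0) = 0.
Expanding: -2*x - 2*y = 0.


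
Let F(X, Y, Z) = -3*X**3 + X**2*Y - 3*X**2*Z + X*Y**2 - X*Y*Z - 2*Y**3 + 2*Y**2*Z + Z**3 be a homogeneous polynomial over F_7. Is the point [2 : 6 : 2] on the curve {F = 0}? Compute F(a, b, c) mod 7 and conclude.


F(2,6,2) ≡ 3 (mod 7); P is NOT on the curve.

Evaluate F(2, 6, 2) term-by-term (mod 7).
  -3*X**3 ↦ -3·8·1·1 = -24
  X**2*Y ↦ 1·4·6·1 = 24
  -3*X**2*Z ↦ -3·4·1·2 = -24
  X*Y**2 ↦ 1·2·36·1 = 72
  -X*Y*Z ↦ -1·2·6·2 = -24
  -2*Y**3 ↦ -2·1·216·1 = -432
  2*Y**2*Z ↦ 2·1·36·2 = 144
  Z**3 ↦ 1·1·1·8 = 8
Sum: F(2, 6, 2) = (-24) + (24) + (-24) + (72) + (-24) + (-432) + (144) + (8) = -256.
Reducing mod 7: -256 ≡ 3 (mod 7).
Since F(a, b, c) ≡ 3 ≠ 0 (mod 7), P does NOT lie on the curve.


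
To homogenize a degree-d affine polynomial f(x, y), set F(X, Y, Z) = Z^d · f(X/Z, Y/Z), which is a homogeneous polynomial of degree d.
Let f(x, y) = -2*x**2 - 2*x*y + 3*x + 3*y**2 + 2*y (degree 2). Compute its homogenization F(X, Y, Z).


F(X, Y, Z) = -2*X**2 - 2*X*Y + 3*X*Z + 3*Y**2 + 2*Y*Z

deg(f) = 2.
Substitute x = X/Z, y = Y/Z into f, then multiply by Z^2.
  monomial -2·x^2·y^0 ↦ -2·X^2·Y^0·Z^0.
  monomial -2·x^1·y^1 ↦ -2·X^1·Y^1·Z^0.
  monomial 3·x^1·y^0 ↦ 3·X^1·Y^0·Z^1.
  monomial 3·x^0·y^2 ↦ 3·X^0·Y^2·Z^0.
  monomial 2·x^0·y^1 ↦ 2·X^0·Y^1·Z^1.
Collecting: F(X, Y, Z) = -2*X**2 - 2*X*Y + 3*X*Z + 3*Y**2 + 2*Y*Z.


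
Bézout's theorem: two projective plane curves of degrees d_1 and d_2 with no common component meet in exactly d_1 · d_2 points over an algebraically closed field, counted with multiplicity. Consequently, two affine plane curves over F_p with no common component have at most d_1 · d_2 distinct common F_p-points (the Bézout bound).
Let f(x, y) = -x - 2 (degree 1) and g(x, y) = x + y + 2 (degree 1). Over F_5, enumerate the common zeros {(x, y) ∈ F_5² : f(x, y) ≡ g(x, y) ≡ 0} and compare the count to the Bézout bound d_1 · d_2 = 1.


Common zeros: {(3, 0)}; count = 1; Bézout bound = 1.

deg(f) = 1, deg(g) = 1, so Bézout bound = 1.
Scan x ∈ F_5. For each x, list the y ∈ F_5 with f(x, y) ≡ 0 and those with g(x, y) ≡ 0 (mod 5); the common zeros in that column are the intersection.
  x = 0: f ≡ 0 at y ∈ ∅; g ≡ 0 at y ∈ {3}; common: ∅.
  x = 1: f ≡ 0 at y ∈ ∅; g ≡ 0 at y ∈ {2}; common: ∅.
  x = 2: f ≡ 0 at y ∈ ∅; g ≡ 0 at y ∈ {1}; common: ∅.
  x = 3: f ≡ 0 at y ∈ {0, 1, 2, 3, 4}; g ≡ 0 at y ∈ {0}; common: {0}.
  x = 4: f ≡ 0 at y ∈ ∅; g ≡ 0 at y ∈ {4}; common: ∅.
Collecting: common zeros = {(3, 0)}, so the count is 1.
Comparison with the Bézout bound: 1 ≤ 1 = deg(f)·deg(g), as expected for curves with no common component (the bound is attained).


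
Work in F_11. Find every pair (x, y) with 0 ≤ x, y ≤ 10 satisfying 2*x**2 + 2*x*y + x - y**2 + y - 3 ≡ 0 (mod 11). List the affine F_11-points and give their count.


Affine F_11-points: {(0, 6), (1, 0), (1, 3), (2, 1), (2, 4), (3, 9), (4, 0), (4, 9), (10, 4), (10, 6)}; count = 10.

For each of the 121 pairs (x, y) ∈ F_11², evaluate f(x, y) mod 11. Record the zeros.
  x = 0: [0↦8, 1↦8, 2↦6, 3↦2, 4↦7, 5↦10, 6↦0, 7↦10, 8↦7, 9↦2, 10↦6]  zeros at y ∈ {6}
  x = 1: [0↦0, 1↦2, 2↦2, 3↦0, 4↦7, 5↦1, 6↦4, 7↦5, 8↦4, 9↦1, 10↦7]  zeros at y ∈ {0, 3}
  x = 2: [0↦7, 1↦0, 2↦2, 3↦2, 4↦0, 5↦7, 6↦1, 7↦4, 8↦5, 9↦4, 10↦1]  zeros at y ∈ {1, 4}
  x = 3: [0↦7, 1↦2, 2↦6, 3↦8, 4↦8, 5↦6, 6↦2, 7↦7, 8↦10, 9↦0, 10↦10]  zeros at y ∈ {9}
  x = 4: [0↦0, 1↦8, 2↦3, 3↦7, 4↦9, 5↦9, 6↦7, 7↦3, 8↦8, 9↦0, 10↦1]  zeros at y ∈ {0, 9}
  x = 5: [0↦8, 1↦7, 2↦4, 3↦10, 4↦3, 5↦5, 6↦5, 7↦3, 8↦10, 9↦4, 10↦7]  zeros at y ∈ ∅
  x = 6: [0↦9, 1↦10, 2↦9, 3↦6, 4↦1, 5↦5, 6↦7, 7↦7, 8↦5, 9↦1, 10↦6]  zeros at y ∈ ∅
  x = 7: [0↦3, 1↦6, 2↦7, 3↦6, 4↦3, 5↦9, 6↦2, 7↦4, 8↦4, 9↦2, 10↦9]  zeros at y ∈ ∅
  x = 8: [0↦1, 1↦6, 2↦9, 3↦10, 4↦9, 5↦6, 6↦1, 7↦5, 8↦7, 9↦7, 10↦5]  zeros at y ∈ ∅
  x = 9: [0↦3, 1↦10, 2↦4, 3↦7, 4↦8, 5↦7, 6↦4, 7↦10, 8↦3, 9↦5, 10↦5]  zeros at y ∈ ∅
  x = 10: [0↦9, 1↦7, 2↦3, 3↦8, 4↦0, 5↦1, 6↦0, 7↦8, 8↦3, 9↦7, 10↦9]  zeros at y ∈ {4, 6}
Collecting zeros: affine points = {(0, 6), (1, 0), (1, 3), (2, 1), (2, 4), (3, 9), (4, 0), (4, 9), (10, 4), (10, 6)}.
Total count |C(F_11)_aff| = 10.


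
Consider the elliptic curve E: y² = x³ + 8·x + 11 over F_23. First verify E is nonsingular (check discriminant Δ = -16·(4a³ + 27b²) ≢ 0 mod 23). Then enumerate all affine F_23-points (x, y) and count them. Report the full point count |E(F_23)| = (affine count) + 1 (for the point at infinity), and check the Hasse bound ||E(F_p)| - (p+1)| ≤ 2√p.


Affine points = {(2, 9), (2, 14), (3, 4), (3, 19), (8, 9), (8, 14), (11, 2), (11, 21), (12, 8), (12, 15), (13, 9), (13, 14), (16, 7), (16, 16), (17, 0), (20, 11), (20, 12), (22, 5), (22, 18)}; affine count = 19; |E(F_23)| = 20.

Discriminant check: Δ ∝ 4a³ + 27b² = 4·8³ + 27·11² = 4·512 + 27·121 ≡ 2 (mod 23). Nonzero ⇒ E is nonsingular.
For each x ∈ F_23, compute rhs = x³ + 8·x + 11 mod 23, then count y ∈ F_23 with y² ≡ rhs.
  x = 0: rhs = 11, matching y values: none (0 points).
  x = 1: rhs = 20, matching y values: none (0 points).
  x = 2: rhs = 12, matching y values: 9, 14 (2 points).
  x = 3: rhs = 16, matching y values: 4, 19 (2 points).
  x = 4: rhs = 15, matching y values: none (0 points).
  x = 5: rhs = 15, matching y values: none (0 points).
  x = 6: rhs = 22, matching y values: none (0 points).
  x = 7: rhs = 19, matching y values: none (0 points).
  x = 8: rhs = 12, matching y values: 9, 14 (2 points).
  x = 9: rhs = 7, matching y values: none (0 points).
  x = 10: rhs = 10, matching y values: none (0 points).
  x = 11: rhs = 4, matching y values: 2, 21 (2 points).
  x = 12: rhs = 18, matching y values: 8, 15 (2 points).
  x = 13: rhs = 12, matching y values: 9, 14 (2 points).
  x = 14: rhs = 15, matching y values: none (0 points).
  x = 15: rhs = 10, matching y values: none (0 points).
  x = 16: rhs = 3, matching y values: 7, 16 (2 points).
  x = 17: rhs = 0, matching y values: 0 (1 points).
  x = 18: rhs = 7, matching y values: none (0 points).
  x = 19: rhs = 7, matching y values: none (0 points).
  x = 20: rhs = 6, matching y values: 11, 12 (2 points).
  x = 21: rhs = 10, matching y values: none (0 points).
  x = 22: rhs = 2, matching y values: 5, 18 (2 points).
Total affine count: 19.
Full point count |E(F_23)| = 19 + 1 = 20.
Hasse bound: |20 − (23+1)| = |-4| = 4 ≤ 2√23 ≈ 9.5917 ✓.


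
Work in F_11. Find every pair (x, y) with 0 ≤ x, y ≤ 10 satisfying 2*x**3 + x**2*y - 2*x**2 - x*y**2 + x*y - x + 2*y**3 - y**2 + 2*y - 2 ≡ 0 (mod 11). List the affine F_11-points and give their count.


Affine F_11-points: {(0, 7), (1, 10), (2, 1), (2, 3), (3, 10), (4, 3), (5, 8), (6, 0), (6, 9), (8, 4), (9, 9), (10, 3)}; count = 12.

For each of the 121 pairs (x, y) ∈ F_11², evaluate f(x, y) mod 11. Record the zeros.
  x = 0: [0↦9, 1↦1, 2↦3, 3↦5, 4↦8, 5↦2, 6↦10, 7↦0, 8↦6, 9↦7, 10↦4]  zeros at y ∈ {7}
  x = 1: [0↦8, 1↦1, 2↦2, 3↦1, 4↦10, 5↦8, 6↦7, 7↦8, 8↦1, 9↦9, 10↦0]  zeros at y ∈ {10}
  x = 2: [0↦4, 1↦0, 2↦2, 3↦0, 4↦6, 5↦10, 6↦2, 7↦5, 8↦9, 9↦4, 10↦2]  zeros at y ∈ {1, 3}
  x = 3: [0↦9, 1↦10, 2↦4, 3↦3, 4↦8, 5↦9, 6↦7, 7↦3, 8↦9, 9↦4, 10↦0]  zeros at y ∈ {10}
  x = 4: [0↦2, 1↦10, 2↦9, 3↦0, 4↦6, 5↦6, 6↦1, 7↦3, 8↦2, 9↦10, 10↦6]  zeros at y ∈ {3}
  x = 5: [0↦6, 1↦1, 2↦7, 3↦3, 4↦1, 5↦2, 6↦7, 7↦6, 8↦0, 9↦1, 10↦10]  zeros at y ∈ {8}
  x = 6: [0↦0, 1↦6, 2↦10, 3↦2, 4↦5, 5↦9, 6↦4, 7↦2, 8↦4, 9↦0, 10↦2]  zeros at y ∈ {0, 9}
  x = 7: [0↦7, 1↦4, 2↦8, 3↦9, 4↦8, 5↦6, 6↦4, 7↦3, 8↦4, 9↦8, 10↦5]  zeros at y ∈ ∅
  x = 8: [0↦6, 1↦7, 2↦2, 3↦3, 4↦0, 5↦5, 6↦8, 7↦10, 8↦1, 9↦4, 10↦9]  zeros at y ∈ {4}
  x = 9: [0↦9, 1↦5, 2↦4, 3↦7, 4↦4, 5↦7, 6↦6, 7↦2, 8↦7, 9↦0, 10↦4]  zeros at y ∈ {9}
  x = 10: [0↦6, 1↦10, 2↦4, 3↦0, 4↦10, 5↦2, 6↦10, 7↦2, 8↦1, 9↦8, 10↦2]  zeros at y ∈ {3}
Collecting zeros: affine points = {(0, 7), (1, 10), (2, 1), (2, 3), (3, 10), (4, 3), (5, 8), (6, 0), (6, 9), (8, 4), (9, 9), (10, 3)}.
Total count |C(F_11)_aff| = 12.


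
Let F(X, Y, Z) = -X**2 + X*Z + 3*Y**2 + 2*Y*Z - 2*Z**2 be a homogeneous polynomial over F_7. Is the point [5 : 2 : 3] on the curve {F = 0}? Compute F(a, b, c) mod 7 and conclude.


F(5,2,3) ≡ 3 (mod 7); P is NOT on the curve.

Evaluate F(5, 2, 3) term-by-term (mod 7).
  -X**2 ↦ -1·25·1·1 = -25
  X*Z ↦ 1·5·1·3 = 15
  3*Y**2 ↦ 3·1·4·1 = 12
  2*Y*Z ↦ 2·1·2·3 = 12
  -2*Z**2 ↦ -2·1·1·9 = -18
Sum: F(5, 2, 3) = (-25) + (15) + (12) + (12) + (-18) = -4.
Reducing mod 7: -4 ≡ 3 (mod 7).
Since F(a, b, c) ≡ 3 ≠ 0 (mod 7), P does NOT lie on the curve.


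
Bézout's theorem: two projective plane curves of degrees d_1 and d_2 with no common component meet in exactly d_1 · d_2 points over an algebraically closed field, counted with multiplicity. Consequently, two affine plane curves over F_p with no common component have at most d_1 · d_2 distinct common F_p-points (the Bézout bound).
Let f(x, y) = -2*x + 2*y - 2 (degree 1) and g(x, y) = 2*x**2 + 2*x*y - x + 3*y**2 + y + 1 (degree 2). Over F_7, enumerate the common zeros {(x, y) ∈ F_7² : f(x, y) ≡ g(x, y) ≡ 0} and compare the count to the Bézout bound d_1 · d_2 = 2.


Common zeros: {(2, 3)}; count = 1; Bézout bound = 2.

deg(f) = 1, deg(g) = 2, so Bézout bound = 2.
Scan x ∈ F_7. For each x, list the y ∈ F_7 with f(x, y) ≡ 0 and those with g(x, y) ≡ 0 (mod 7); the common zeros in that column are the intersection.
  x = 0: f ≡ 0 at y ∈ {1}; g ≡ 0 at y ∈ ∅; common: ∅.
  x = 1: f ≡ 0 at y ∈ {2}; g ≡ 0 at y ∈ ∅; common: ∅.
  x = 2: f ≡ 0 at y ∈ {3}; g ≡ 0 at y ∈ {0, 3}; common: {3}.
  x = 3: f ≡ 0 at y ∈ {4}; g ≡ 0 at y ∈ {2, 5}; common: ∅.
  x = 4: f ≡ 0 at y ∈ {5}; g ≡ 0 at y ∈ ∅; common: ∅.
  x = 5: f ≡ 0 at y ∈ {6}; g ≡ 0 at y ∈ ∅; common: ∅.
  x = 6: f ≡ 0 at y ∈ {0}; g ≡ 0 at y ∈ {2, 3}; common: ∅.
Collecting: common zeros = {(2, 3)}, so the count is 1.
Comparison with the Bézout bound: 1 ≤ 2 = deg(f)·deg(g), as expected for curves with no common component (the affine F_7-count falls short of the bound because intersections may lie at infinity, over extension fields, or carry multiplicity).


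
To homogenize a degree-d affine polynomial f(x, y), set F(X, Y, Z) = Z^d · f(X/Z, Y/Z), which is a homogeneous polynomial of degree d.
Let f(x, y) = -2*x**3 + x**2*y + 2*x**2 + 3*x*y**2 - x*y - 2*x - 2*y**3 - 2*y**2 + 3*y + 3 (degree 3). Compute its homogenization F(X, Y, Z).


F(X, Y, Z) = -2*X**3 + X**2*Y + 2*X**2*Z + 3*X*Y**2 - X*Y*Z - 2*X*Z**2 - 2*Y**3 - 2*Y**2*Z + 3*Y*Z**2 + 3*Z**3

deg(f) = 3.
Substitute x = X/Z, y = Y/Z into f, then multiply by Z^3.
  monomial -2·x^3·y^0 ↦ -2·X^3·Y^0·Z^0.
  monomial 1·x^2·y^1 ↦ 1·X^2·Y^1·Z^0.
  monomial 2·x^2·y^0 ↦ 2·X^2·Y^0·Z^1.
  monomial 3·x^1·y^2 ↦ 3·X^1·Y^2·Z^0.
  monomial -1·x^1·y^1 ↦ -1·X^1·Y^1·Z^1.
  monomial -2·x^1·y^0 ↦ -2·X^1·Y^0·Z^2.
  monomial -2·x^0·y^3 ↦ -2·X^0·Y^3·Z^0.
  monomial -2·x^0·y^2 ↦ -2·X^0·Y^2·Z^1.
  monomial 3·x^0·y^1 ↦ 3·X^0·Y^1·Z^2.
  monomial 3·x^0·y^0 ↦ 3·X^0·Y^0·Z^3.
Collecting: F(X, Y, Z) = -2*X**3 + X**2*Y + 2*X**2*Z + 3*X*Y**2 - X*Y*Z - 2*X*Z**2 - 2*Y**3 - 2*Y**2*Z + 3*Y*Z**2 + 3*Z**3.


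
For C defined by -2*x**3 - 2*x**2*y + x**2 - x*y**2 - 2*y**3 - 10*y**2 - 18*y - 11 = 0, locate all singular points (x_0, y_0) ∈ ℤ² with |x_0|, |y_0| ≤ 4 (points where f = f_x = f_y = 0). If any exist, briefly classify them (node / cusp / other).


Singular points: {(1, -2)}; classification: node.

Compute partial derivatives:
  f_x = -6*x**2 - 4*x*y + 2*x - y**2.
  f_y = -2*x**2 - 2*x*y - 6*y**2 - 20*y - 18.
Scan x_0 ∈ {−4, ..., 4}. For each x_0, f_y(x_0, y) is a polynomial in y; find its integer roots y ∈ {−4, ..., 4}, then test f_x and f at those candidates.
  x = -4: f_y(-4, y) = -6*y**2 - 12*y - 50; no integer root y with |y| ≤ 4.
  x = -3: f_y(-3, y) = -6*y**2 - 14*y - 36; no integer root y with |y| ≤ 4.
  x = -2: f_y(-2, y) = -6*y**2 - 16*y - 26; no integer root y with |y| ≤ 4.
  x = -1: f_y(-1, y) = -6*y**2 - 18*y - 20; no integer root y with |y| ≤ 4.
  x = 0: f_y(0, y) = -6*y**2 - 20*y - 18; no integer root y with |y| ≤ 4.
  x = 1: f_y(1, y) = -6*y**2 - 22*y - 20; vanishes at y ∈ {-2}. (1, -2): f_x = 0, f = 0 — SINGULAR.
  x = 2: f_y(2, y) = -6*y**2 - 24*y - 26; no integer root y with |y| ≤ 4.
  x = 3: f_y(3, y) = -6*y**2 - 26*y - 36; no integer root y with |y| ≤ 4.
  x = 4: f_y(4, y) = -6*y**2 - 28*y - 50; no integer root y with |y| ≤ 4.
Only singular point on the grid: (1, -2).
Classify: substitute x = 1 + u, y = -2 + v and expand: f = -2*u**3 - 2*u**2*v - u**2 - u*v**2 - 2*v**3 + v**2.
No constant or linear terms (consistent with a singular point). Quadratic part: -u**2 + v**2. Cubic part: -2*u**3 - 2*u**2*v - u*v**2 - 2*v**3.
The quadratic part v**2 - u**2 = (v − u)(v + u) splits into two distinct linear factors, so there are two distinct tangent lines y − -2 = ±(x − 1) — this is a node (ordinary double point).
Classification: node.


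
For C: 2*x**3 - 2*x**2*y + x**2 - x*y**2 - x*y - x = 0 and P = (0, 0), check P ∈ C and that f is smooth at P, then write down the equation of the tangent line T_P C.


Tangent line at P: -x = 0.

Step 1: f(0, 0) = 0, so P lies on C.
Step 2: partial derivatives
  f_x(x, y) = 6*x**2 - 4*x*y + 2*x - y**2 - y - 1, f_y(x, y) = -2*x**2 - 2*x*y - x.
  f_x(P) = -1, f_y(P) = 0 (gradient nonzero, so P is smooth).
Step 3: tangent line at P: -1·(x − 0) + 0·(y − 0) = 0.
Expanding: -x = 0.


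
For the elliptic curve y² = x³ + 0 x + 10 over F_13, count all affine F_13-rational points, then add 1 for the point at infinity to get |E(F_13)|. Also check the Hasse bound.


Affine points = {(0, 6), (0, 7), (4, 3), (4, 10), (10, 3), (10, 10), (12, 3), (12, 10)}; affine count = 8; |E(F_13)| = 9.

Discriminant check: Δ ∝ 4a³ + 27b² = 4·0³ + 27·10² = 4·0 + 27·100 ≡ 9 (mod 13). Nonzero ⇒ E is nonsingular.
For each x ∈ F_13, compute rhs = x³ + 0·x + 10 mod 13, then count y ∈ F_13 with y² ≡ rhs.
  x = 0: rhs = 10, matching y values: 6, 7 (2 points).
  x = 1: rhs = 11, matching y values: none (0 points).
  x = 2: rhs = 5, matching y values: none (0 points).
  x = 3: rhs = 11, matching y values: none (0 points).
  x = 4: rhs = 9, matching y values: 3, 10 (2 points).
  x = 5: rhs = 5, matching y values: none (0 points).
  x = 6: rhs = 5, matching y values: none (0 points).
  x = 7: rhs = 2, matching y values: none (0 points).
  x = 8: rhs = 2, matching y values: none (0 points).
  x = 9: rhs = 11, matching y values: none (0 points).
  x = 10: rhs = 9, matching y values: 3, 10 (2 points).
  x = 11: rhs = 2, matching y values: none (0 points).
  x = 12: rhs = 9, matching y values: 3, 10 (2 points).
Total affine count: 8.
Full point count |E(F_13)| = 8 + 1 = 9.
Hasse bound: |9 − (13+1)| = |-5| = 5 ≤ 2√13 ≈ 7.2111 ✓.


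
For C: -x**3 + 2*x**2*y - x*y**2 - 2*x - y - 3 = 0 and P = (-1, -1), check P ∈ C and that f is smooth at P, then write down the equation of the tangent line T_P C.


Tangent line at P: -2*x - y - 3 = 0.

Step 1: f(-1, -1) = 0, so P lies on C.
Step 2: partial derivatives
  f_x(x, y) = -3*x**2 + 4*x*y - y**2 - 2, f_y(x, y) = 2*x**2 - 2*x*y - 1.
  f_x(P) = -2, f_y(P) = -1 (gradient nonzero, so P is smooth).
Step 3: tangent line at P: -2·(x − -1) + -1·(y − -1) = 0.
Expanding: -2*x - y - 3 = 0.


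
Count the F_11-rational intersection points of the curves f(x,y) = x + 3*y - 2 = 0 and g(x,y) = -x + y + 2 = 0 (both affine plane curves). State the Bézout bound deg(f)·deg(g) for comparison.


Common zeros: {(2, 0)}; count = 1; Bézout bound = 1.

deg(f) = 1, deg(g) = 1, so Bézout bound = 1.
Scan x ∈ F_11. For each x, list the y ∈ F_11 with f(x, y) ≡ 0 and those with g(x, y) ≡ 0 (mod 11); the common zeros in that column are the intersection.
  x = 0: f ≡ 0 at y ∈ {8}; g ≡ 0 at y ∈ {9}; common: ∅.
  x = 1: f ≡ 0 at y ∈ {4}; g ≡ 0 at y ∈ {10}; common: ∅.
  x = 2: f ≡ 0 at y ∈ {0}; g ≡ 0 at y ∈ {0}; common: {0}.
  x = 3: f ≡ 0 at y ∈ {7}; g ≡ 0 at y ∈ {1}; common: ∅.
  x = 4: f ≡ 0 at y ∈ {3}; g ≡ 0 at y ∈ {2}; common: ∅.
  x = 5: f ≡ 0 at y ∈ {10}; g ≡ 0 at y ∈ {3}; common: ∅.
  x = 6: f ≡ 0 at y ∈ {6}; g ≡ 0 at y ∈ {4}; common: ∅.
  x = 7: f ≡ 0 at y ∈ {2}; g ≡ 0 at y ∈ {5}; common: ∅.
  x = 8: f ≡ 0 at y ∈ {9}; g ≡ 0 at y ∈ {6}; common: ∅.
  x = 9: f ≡ 0 at y ∈ {5}; g ≡ 0 at y ∈ {7}; common: ∅.
  x = 10: f ≡ 0 at y ∈ {1}; g ≡ 0 at y ∈ {8}; common: ∅.
Collecting: common zeros = {(2, 0)}, so the count is 1.
Comparison with the Bézout bound: 1 ≤ 1 = deg(f)·deg(g), as expected for curves with no common component (the bound is attained).


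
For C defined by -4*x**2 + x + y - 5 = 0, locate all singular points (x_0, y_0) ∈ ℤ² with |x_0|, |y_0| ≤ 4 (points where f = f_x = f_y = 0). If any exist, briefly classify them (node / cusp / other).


No singular points in the scanned grid; C is smooth there.

Compute partial derivatives:
  f_x = 1 - 8*x.
  f_y = 1.
f_y = 1 is a nonzero constant, so f_y never vanishes: no point (x, y) can satisfy f = f_x = f_y = 0. In particular no (x, y) ∈ {−4, ..., 4}² is singular; the curve is smooth.


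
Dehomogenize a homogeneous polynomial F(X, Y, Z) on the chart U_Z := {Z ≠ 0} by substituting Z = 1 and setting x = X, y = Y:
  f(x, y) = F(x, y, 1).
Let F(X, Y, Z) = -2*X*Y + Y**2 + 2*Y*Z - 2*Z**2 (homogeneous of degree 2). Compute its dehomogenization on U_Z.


f(x, y) = -2*x*y + y**2 + 2*y - 2

On U_Z we set Z = 1. Each monomial c·X^i·Y^j·Z^k in F becomes c·x^i·y^j·1^k = c·x^i·y^j.
Substituting Z = 1: F(X, Y, 1) = -2*x*y + y**2 + 2*y - 2.
Note: deg(f) ≤ deg(F) = 2; strict inequality happens when F is divisible by Z (lost terms).


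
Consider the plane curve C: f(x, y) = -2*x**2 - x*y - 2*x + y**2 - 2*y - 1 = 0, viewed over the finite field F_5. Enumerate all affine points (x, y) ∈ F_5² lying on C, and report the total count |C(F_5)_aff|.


Affine F_5-points: {(1, 0), (1, 3), (3, 0), (4, 3)}; count = 4.

For each of the 25 pairs (x, y) ∈ F_5², evaluate f(x, y) mod 5. Record the zeros.
  x = 0: [0↦4, 1↦3, 2↦4, 3↦2, 4↦2]  zeros at y ∈ ∅
  x = 1: [0↦0, 1↦3, 2↦3, 3↦0, 4↦4]  zeros at y ∈ {0, 3}
  x = 2: [0↦2, 1↦4, 2↦3, 3↦4, 4↦2]  zeros at y ∈ ∅
  x = 3: [0↦0, 1↦1, 2↦4, 3↦4, 4↦1]  zeros at y ∈ {0}
  x = 4: [0↦4, 1↦4, 2↦1, 3↦0, 4↦1]  zeros at y ∈ {3}
Collecting zeros: affine points = {(1, 0), (1, 3), (3, 0), (4, 3)}.
Total count |C(F_5)_aff| = 4.


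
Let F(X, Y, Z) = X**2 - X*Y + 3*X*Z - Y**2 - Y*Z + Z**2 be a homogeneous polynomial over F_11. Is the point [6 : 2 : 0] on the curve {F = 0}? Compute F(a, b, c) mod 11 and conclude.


F(6,2,0) ≡ 9 (mod 11); P is NOT on the curve.

Evaluate F(6, 2, 0) term-by-term (mod 11).
  X**2 ↦ 1·36·1·1 = 36
  -X*Y ↦ -1·6·2·1 = -12
  3*X*Z ↦ 3·6·1·0 = 0
  -Y**2 ↦ -1·1·4·1 = -4
  -Y*Z ↦ -1·1·2·0 = 0
  Z**2 ↦ 1·1·1·0 = 0
Sum: F(6, 2, 0) = (36) + (-12) + (0) + (-4) + (0) + (0) = 20.
Reducing mod 11: 20 ≡ 9 (mod 11).
Since F(a, b, c) ≡ 9 ≠ 0 (mod 11), P does NOT lie on the curve.


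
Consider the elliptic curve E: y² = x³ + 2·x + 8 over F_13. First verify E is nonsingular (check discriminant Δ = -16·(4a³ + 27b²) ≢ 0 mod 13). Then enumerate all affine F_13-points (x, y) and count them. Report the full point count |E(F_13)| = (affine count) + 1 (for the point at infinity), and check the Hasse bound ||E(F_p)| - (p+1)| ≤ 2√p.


Affine points = {(5, 0), (7, 1), (7, 12), (8, 4), (8, 9), (9, 1), (9, 12), (10, 1), (10, 12), (11, 3), (11, 10)}; affine count = 11; |E(F_13)| = 12.

Discriminant check: Δ ∝ 4a³ + 27b² = 4·2³ + 27·8² = 4·8 + 27·64 ≡ 5 (mod 13). Nonzero ⇒ E is nonsingular.
For each x ∈ F_13, compute rhs = x³ + 2·x + 8 mod 13, then count y ∈ F_13 with y² ≡ rhs.
  x = 0: rhs = 8, matching y values: none (0 points).
  x = 1: rhs = 11, matching y values: none (0 points).
  x = 2: rhs = 7, matching y values: none (0 points).
  x = 3: rhs = 2, matching y values: none (0 points).
  x = 4: rhs = 2, matching y values: none (0 points).
  x = 5: rhs = 0, matching y values: 0 (1 points).
  x = 6: rhs = 2, matching y values: none (0 points).
  x = 7: rhs = 1, matching y values: 1, 12 (2 points).
  x = 8: rhs = 3, matching y values: 4, 9 (2 points).
  x = 9: rhs = 1, matching y values: 1, 12 (2 points).
  x = 10: rhs = 1, matching y values: 1, 12 (2 points).
  x = 11: rhs = 9, matching y values: 3, 10 (2 points).
  x = 12: rhs = 5, matching y values: none (0 points).
Total affine count: 11.
Full point count |E(F_13)| = 11 + 1 = 12.
Hasse bound: |12 − (13+1)| = |-2| = 2 ≤ 2√13 ≈ 7.2111 ✓.


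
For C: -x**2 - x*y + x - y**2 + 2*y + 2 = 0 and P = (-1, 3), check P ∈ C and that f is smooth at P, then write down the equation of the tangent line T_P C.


Tangent line at P: 9 - 3*y = 0.

Step 1: f(-1, 3) = 0, so P lies on C.
Step 2: partial derivatives
  f_x(x, y) = -2*x - y + 1, f_y(x, y) = -x - 2*y + 2.
  f_x(P) = 0, f_y(P) = -3 (gradient nonzero, so P is smooth).
Step 3: tangent line at P: 0·(x − -1) + -3·(y − 3) = 0.
Expanding: 9 - 3*y = 0.


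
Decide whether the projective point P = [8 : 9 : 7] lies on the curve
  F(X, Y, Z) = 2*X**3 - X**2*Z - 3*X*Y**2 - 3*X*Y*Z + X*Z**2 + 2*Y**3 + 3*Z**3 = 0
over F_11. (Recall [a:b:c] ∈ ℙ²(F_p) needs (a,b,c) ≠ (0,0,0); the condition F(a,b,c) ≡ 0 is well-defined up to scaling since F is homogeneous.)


F(8,9,7) ≡ 10 (mod 11); P is NOT on the curve.

Evaluate F(8, 9, 7) term-by-term (mod 11).
  2*X**3 ↦ 2·512·1·1 = 1024
  -X**2*Z ↦ -1·64·1·7 = -448
  -3*X*Y**2 ↦ -3·8·81·1 = -1944
  -3*X*Y*Z ↦ -3·8·9·7 = -1512
  X*Z**2 ↦ 1·8·1·49 = 392
  2*Y**3 ↦ 2·1·729·1 = 1458
  3*Z**3 ↦ 3·1·1·343 = 1029
Sum: F(8, 9, 7) = (1024) + (-448) + (-1944) + (-1512) + (392) + (1458) + (1029) = -1.
Reducing mod 11: -1 ≡ 10 (mod 11).
Since F(a, b, c) ≡ 10 ≠ 0 (mod 11), P does NOT lie on the curve.


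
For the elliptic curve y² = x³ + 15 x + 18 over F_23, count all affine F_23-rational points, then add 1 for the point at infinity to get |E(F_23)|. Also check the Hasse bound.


Affine points = {(0, 8), (0, 15), (4, 2), (4, 21), (6, 5), (6, 18), (7, 11), (7, 12), (8, 11), (8, 12), (9, 10), (9, 13), (10, 8), (10, 15), (13, 8), (13, 15), (18, 5), (18, 18), (19, 3), (19, 20), (21, 7), (21, 16), (22, 5), (22, 18)}; affine count = 24; |E(F_23)| = 25.

Discriminant check: Δ ∝ 4a³ + 27b² = 4·15³ + 27·18² = 4·3375 + 27·324 ≡ 7 (mod 23). Nonzero ⇒ E is nonsingular.
For each x ∈ F_23, compute rhs = x³ + 15·x + 18 mod 23, then count y ∈ F_23 with y² ≡ rhs.
  x = 0: rhs = 18, matching y values: 8, 15 (2 points).
  x = 1: rhs = 11, matching y values: none (0 points).
  x = 2: rhs = 10, matching y values: none (0 points).
  x = 3: rhs = 21, matching y values: none (0 points).
  x = 4: rhs = 4, matching y values: 2, 21 (2 points).
  x = 5: rhs = 11, matching y values: none (0 points).
  x = 6: rhs = 2, matching y values: 5, 18 (2 points).
  x = 7: rhs = 6, matching y values: 11, 12 (2 points).
  x = 8: rhs = 6, matching y values: 11, 12 (2 points).
  x = 9: rhs = 8, matching y values: 10, 13 (2 points).
  x = 10: rhs = 18, matching y values: 8, 15 (2 points).
  x = 11: rhs = 19, matching y values: none (0 points).
  x = 12: rhs = 17, matching y values: none (0 points).
  x = 13: rhs = 18, matching y values: 8, 15 (2 points).
  x = 14: rhs = 5, matching y values: none (0 points).
  x = 15: rhs = 7, matching y values: none (0 points).
  x = 16: rhs = 7, matching y values: none (0 points).
  x = 17: rhs = 11, matching y values: none (0 points).
  x = 18: rhs = 2, matching y values: 5, 18 (2 points).
  x = 19: rhs = 9, matching y values: 3, 20 (2 points).
  x = 20: rhs = 15, matching y values: none (0 points).
  x = 21: rhs = 3, matching y values: 7, 16 (2 points).
  x = 22: rhs = 2, matching y values: 5, 18 (2 points).
Total affine count: 24.
Full point count |E(F_23)| = 24 + 1 = 25.
Hasse bound: |25 − (23+1)| = |1| = 1 ≤ 2√23 ≈ 9.5917 ✓.


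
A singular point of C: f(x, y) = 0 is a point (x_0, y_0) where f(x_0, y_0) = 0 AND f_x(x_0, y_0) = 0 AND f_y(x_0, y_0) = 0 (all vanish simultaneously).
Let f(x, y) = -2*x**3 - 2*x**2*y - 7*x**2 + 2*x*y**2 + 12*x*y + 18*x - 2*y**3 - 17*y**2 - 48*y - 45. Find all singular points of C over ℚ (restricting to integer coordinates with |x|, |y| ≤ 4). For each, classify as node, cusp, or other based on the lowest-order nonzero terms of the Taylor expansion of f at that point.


Singular points: {(0, -3)}; classification: node.

Compute partial derivatives:
  f_x = -6*x**2 - 4*x*y - 14*x + 2*y**2 + 12*y + 18.
  f_y = -2*x**2 + 4*x*y + 12*x - 6*y**2 - 34*y - 48.
Scan x_0 ∈ {−4, ..., 4}. For each x_0, f_y(x_0, y) is a polynomial in y; find its integer roots y ∈ {−4, ..., 4}, then test f_x and f at those candidates.
  x = -4: f_y(-4, y) = -6*y**2 - 50*y - 128; no integer root y with |y| ≤ 4.
  x = -3: f_y(-3, y) = -6*y**2 - 46*y - 102; no integer root y with |y| ≤ 4.
  x = -2: f_y(-2, y) = -6*y**2 - 42*y - 80; no integer root y with |y| ≤ 4.
  x = -1: f_y(-1, y) = -6*y**2 - 38*y - 62; no integer root y with |y| ≤ 4.
  x = 0: f_y(0, y) = -6*y**2 - 34*y - 48; vanishes at y ∈ {-3}. (0, -3): f_x = 0, f = 0 — SINGULAR.
  x = 1: f_y(1, y) = -6*y**2 - 30*y - 38; no integer root y with |y| ≤ 4.
  x = 2: f_y(2, y) = -6*y**2 - 26*y - 32; no integer root y with |y| ≤ 4.
  x = 3: f_y(3, y) = -6*y**2 - 22*y - 30; no integer root y with |y| ≤ 4.
  x = 4: f_y(4, y) = -6*y**2 - 18*y - 32; no integer root y with |y| ≤ 4.
Only singular point on the grid: (0, -3).
Classify: substitute x = 0 + u, y = -3 + v and expand: f = -2*u**3 - 2*u**2*v - u**2 + 2*u*v**2 - 2*v**3 + v**2.
No constant or linear terms (consistent with a singular point). Quadratic part: -u**2 + v**2. Cubic part: -2*u**3 - 2*u**2*v + 2*u*v**2 - 2*v**3.
The quadratic part v**2 - u**2 = (v − u)(v + u) splits into two distinct linear factors, so there are two distinct tangent lines y − -3 = ±(x − 0) — this is a node (ordinary double point).
Classification: node.


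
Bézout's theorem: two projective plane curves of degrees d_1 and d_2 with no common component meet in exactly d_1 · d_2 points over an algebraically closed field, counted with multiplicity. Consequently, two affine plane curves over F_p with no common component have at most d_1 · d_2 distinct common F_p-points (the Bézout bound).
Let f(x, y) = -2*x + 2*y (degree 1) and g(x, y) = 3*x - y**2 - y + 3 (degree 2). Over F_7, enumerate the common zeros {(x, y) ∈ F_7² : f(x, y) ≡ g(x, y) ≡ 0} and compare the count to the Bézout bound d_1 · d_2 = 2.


Common zeros: {(3, 3), (6, 6)}; count = 2; Bézout bound = 2.

deg(f) = 1, deg(g) = 2, so Bézout bound = 2.
Scan x ∈ F_7. For each x, list the y ∈ F_7 with f(x, y) ≡ 0 and those with g(x, y) ≡ 0 (mod 7); the common zeros in that column are the intersection.
  x = 0: f ≡ 0 at y ∈ {0}; g ≡ 0 at y ∈ ∅; common: ∅.
  x = 1: f ≡ 0 at y ∈ {1}; g ≡ 0 at y ∈ {2, 4}; common: ∅.
  x = 2: f ≡ 0 at y ∈ {2}; g ≡ 0 at y ∈ {1, 5}; common: ∅.
  x = 3: f ≡ 0 at y ∈ {3}; g ≡ 0 at y ∈ {3}; common: {3}.
  x = 4: f ≡ 0 at y ∈ {4}; g ≡ 0 at y ∈ ∅; common: ∅.
  x = 5: f ≡ 0 at y ∈ {5}; g ≡ 0 at y ∈ ∅; common: ∅.
  x = 6: f ≡ 0 at y ∈ {6}; g ≡ 0 at y ∈ {0, 6}; common: {6}.
Collecting: common zeros = {(3, 3), (6, 6)}, so the count is 2.
Comparison with the Bézout bound: 2 ≤ 2 = deg(f)·deg(g), as expected for curves with no common component (the bound is attained).


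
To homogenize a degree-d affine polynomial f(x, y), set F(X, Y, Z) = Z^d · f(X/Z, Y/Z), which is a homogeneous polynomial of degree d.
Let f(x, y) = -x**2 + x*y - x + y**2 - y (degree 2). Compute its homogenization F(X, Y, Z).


F(X, Y, Z) = -X**2 + X*Y - X*Z + Y**2 - Y*Z

deg(f) = 2.
Substitute x = X/Z, y = Y/Z into f, then multiply by Z^2.
  monomial -1·x^2·y^0 ↦ -1·X^2·Y^0·Z^0.
  monomial 1·x^1·y^1 ↦ 1·X^1·Y^1·Z^0.
  monomial -1·x^1·y^0 ↦ -1·X^1·Y^0·Z^1.
  monomial 1·x^0·y^2 ↦ 1·X^0·Y^2·Z^0.
  monomial -1·x^0·y^1 ↦ -1·X^0·Y^1·Z^1.
Collecting: F(X, Y, Z) = -X**2 + X*Y - X*Z + Y**2 - Y*Z.


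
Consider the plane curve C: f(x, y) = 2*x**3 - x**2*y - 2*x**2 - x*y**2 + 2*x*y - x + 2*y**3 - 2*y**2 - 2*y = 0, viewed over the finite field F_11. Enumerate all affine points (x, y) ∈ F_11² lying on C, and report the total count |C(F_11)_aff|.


Affine F_11-points: {(0, 0), (0, 4), (0, 8), (2, 9), (3, 0), (5, 4), (6, 2), (8, 5), (8, 6), (9, 0), (9, 4), (9, 7), (10, 6)}; count = 13.

For each of the 121 pairs (x, y) ∈ F_11², evaluate f(x, y) mod 11. Record the zeros.
  x = 0: [0↦0, 1↦9, 2↦4, 3↦8, 4↦0, 5↦3, 6↦7, 7↦2, 8↦0, 9↦2, 10↦9]  zeros at y ∈ {0, 4, 8}
  x = 1: [0↦10, 1↦8, 2↦1, 3↦1, 4↦9, 5↦4, 6↦9, 7↦3, 8↦9, 9↦6, 10↦6]  zeros at y ∈ ∅
  x = 2: [0↦6, 1↦2, 2↦2, 3↦7, 4↦7, 5↦3, 6↦7, 7↦9, 8↦10, 9↦0, 10↦2]  zeros at y ∈ {9}
  x = 3: [0↦0, 1↦3, 2↦8, 3↦5, 4↦6, 5↦1, 6↦2, 7↦10, 8↦4, 9↦7, 10↦9]  zeros at y ∈ {0}
  x = 4: [0↦4, 1↦1, 2↦9, 3↦7, 4↦7, 5↦10, 6↦6, 7↦7, 8↦3, 9↦6, 10↦6]  zeros at y ∈ ∅
  x = 5: [0↦8, 1↦8, 2↦6, 3↦3, 4↦0, 5↦9, 6↦9, 7↦1, 8↦8, 9↦9, 10↦5]  zeros at y ∈ {4}
  x = 6: [0↦2, 1↦3, 2↦0, 3↦5, 4↦8, 5↦10, 6↦1, 7↦4, 8↦9, 9↦6, 10↦7]  zeros at y ∈ {2}
  x = 7: [0↦9, 1↦9, 2↦3, 3↦3, 4↦10, 5↦3, 6↦5, 7↦6, 8↦7, 9↦9, 10↦2]  zeros at y ∈ ∅
  x = 8: [0↦8, 1↦5, 2↦5, 3↦9, 4↦7, 5↦0, 6↦0, 7↦8, 8↦3, 9↦8, 10↦2]  zeros at y ∈ {5, 6}
  x = 9: [0↦0, 1↦3, 2↦7, 3↦2, 4↦0, 5↦2, 6↦9, 7↦0, 8↦9, 9↦4, 10↦8]  zeros at y ∈ {0, 4, 7}
  x = 10: [0↦8, 1↦4, 2↦10, 3↦5, 4↦1, 5↦10, 6↦0, 7↦5, 8↦4, 9↦9, 10↦10]  zeros at y ∈ {6}
Collecting zeros: affine points = {(0, 0), (0, 4), (0, 8), (2, 9), (3, 0), (5, 4), (6, 2), (8, 5), (8, 6), (9, 0), (9, 4), (9, 7), (10, 6)}.
Total count |C(F_11)_aff| = 13.


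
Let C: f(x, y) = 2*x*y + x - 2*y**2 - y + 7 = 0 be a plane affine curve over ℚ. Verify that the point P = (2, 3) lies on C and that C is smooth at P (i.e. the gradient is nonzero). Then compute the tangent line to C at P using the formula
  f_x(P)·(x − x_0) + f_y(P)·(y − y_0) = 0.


Tangent line at P: 7*x - 9*y + 13 = 0.

Step 1: f(2, 3) = 0, so P lies on C.
Step 2: partial derivatives
  f_x(x, y) = 2*y + 1, f_y(x, y) = 2*x - 4*y - 1.
  f_x(P) = 7, f_y(P) = -9 (gradient nonzero, so P is smooth).
Step 3: tangent line at P: 7·(x − 2) + -9·(y − 3) = 0.
Expanding: 7*x - 9*y + 13 = 0.


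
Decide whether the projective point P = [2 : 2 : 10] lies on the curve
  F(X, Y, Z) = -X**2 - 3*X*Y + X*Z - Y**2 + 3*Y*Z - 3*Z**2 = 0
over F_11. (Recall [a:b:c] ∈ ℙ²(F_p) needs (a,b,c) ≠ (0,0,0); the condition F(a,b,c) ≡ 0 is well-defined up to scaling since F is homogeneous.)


F(2,2,10) ≡ 2 (mod 11); P is NOT on the curve.

Evaluate F(2, 2, 10) term-by-term (mod 11).
  -X**2 ↦ -1·4·1·1 = -4
  -3*X*Y ↦ -3·2·2·1 = -12
  X*Z ↦ 1·2·1·10 = 20
  -Y**2 ↦ -1·1·4·1 = -4
  3*Y*Z ↦ 3·1·2·10 = 60
  -3*Z**2 ↦ -3·1·1·100 = -300
Sum: F(2, 2, 10) = (-4) + (-12) + (20) + (-4) + (60) + (-300) = -240.
Reducing mod 11: -240 ≡ 2 (mod 11).
Since F(a, b, c) ≡ 2 ≠ 0 (mod 11), P does NOT lie on the curve.


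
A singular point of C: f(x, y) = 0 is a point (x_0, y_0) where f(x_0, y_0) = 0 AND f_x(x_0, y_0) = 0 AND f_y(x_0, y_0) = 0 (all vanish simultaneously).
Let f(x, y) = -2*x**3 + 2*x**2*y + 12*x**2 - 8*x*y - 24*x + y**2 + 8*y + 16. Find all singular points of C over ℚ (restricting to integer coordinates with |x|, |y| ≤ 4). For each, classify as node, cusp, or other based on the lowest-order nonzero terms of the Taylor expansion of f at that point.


Singular points: {(2, 0)}; classification: cusp.

Compute partial derivatives:
  f_x = -6*x**2 + 4*x*y + 24*x - 8*y - 24.
  f_y = 2*x**2 - 8*x + 2*y + 8.
Scan x_0 ∈ {−4, ..., 4}. For each x_0, f_y(x_0, y) is a polynomial in y; find its integer roots y ∈ {−4, ..., 4}, then test f_x and f at those candidates.
  x = -4: f_y(-4, y) = 2*y + 72; no integer root y with |y| ≤ 4.
  x = -3: f_y(-3, y) = 2*y + 50; no integer root y with |y| ≤ 4.
  x = -2: f_y(-2, y) = 2*y + 32; no integer root y with |y| ≤ 4.
  x = -1: f_y(-1, y) = 2*y + 18; no integer root y with |y| ≤ 4.
  x = 0: f_y(0, y) = 2*y + 8; vanishes at y ∈ {-4}. (0, -4): f_x = 8 ≠ 0.
  x = 1: f_y(1, y) = 2*y + 2; vanishes at y ∈ {-1}. (1, -1): f_x = -2 ≠ 0.
  x = 2: f_y(2, y) = 2*y; vanishes at y ∈ {0}. (2, 0): f_x = 0, f = 0 — SINGULAR.
  x = 3: f_y(3, y) = 2*y + 2; vanishes at y ∈ {-1}. (3, -1): f_x = -10 ≠ 0.
  x = 4: f_y(4, y) = 2*y + 8; vanishes at y ∈ {-4}. (4, -4): f_x = -56 ≠ 0.
Only singular point on the grid: (2, 0).
Classify: substitute x = 2 + u, y = 0 + v and expand: f = -2*u**3 + 2*u**2*v + v**2.
No constant or linear terms (consistent with a singular point). Quadratic part: v**2. Cubic part: -2*u**3 + 2*u**2*v.
The quadratic part v**2 is a perfect square, so there is a single (double) tangent line v = 0, i.e. y = 0. Restricting the cubic part to that line (v = 0) leaves -2*u**3 ≠ 0, so f is not divisible by v and the branch is v² ≈ 2*u**3 to lowest order — this is a cusp.
Classification: cusp.


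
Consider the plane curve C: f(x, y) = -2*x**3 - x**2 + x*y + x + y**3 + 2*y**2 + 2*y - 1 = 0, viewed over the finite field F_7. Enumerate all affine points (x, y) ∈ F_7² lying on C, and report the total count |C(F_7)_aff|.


Affine F_7-points: {(1, 4), (3, 2), (4, 4), (5, 4)}; count = 4.

For each of the 49 pairs (x, y) ∈ F_7², evaluate f(x, y) mod 7. Record the zeros.
  x = 0: [0↦6, 1↦4, 2↦5, 3↦1, 4↦5, 5↦2, 6↦5]  zeros at y ∈ ∅
  x = 1: [0↦4, 1↦3, 2↦5, 3↦2, 4↦0, 5↦5, 6↦2]  zeros at y ∈ {4}
  x = 2: [0↦2, 1↦2, 2↦5, 3↦3, 4↦2, 5↦1, 6↦6]  zeros at y ∈ ∅
  x = 3: [0↦2, 1↦3, 2↦0, 3↦6, 4↦6, 5↦6, 6↦5]  zeros at y ∈ {2}
  x = 4: [0↦6, 1↦1, 2↦6, 3↦6, 4↦0, 5↦1, 6↦1]  zeros at y ∈ {4}
  x = 5: [0↦2, 1↦5, 2↦4, 3↦5, 4↦0, 5↦2, 6↦3]  zeros at y ∈ {4}
  x = 6: [0↦6, 1↦3, 2↦3, 3↦5, 4↦1, 5↦4, 6↦6]  zeros at y ∈ ∅
Collecting zeros: affine points = {(1, 4), (3, 2), (4, 4), (5, 4)}.
Total count |C(F_7)_aff| = 4.


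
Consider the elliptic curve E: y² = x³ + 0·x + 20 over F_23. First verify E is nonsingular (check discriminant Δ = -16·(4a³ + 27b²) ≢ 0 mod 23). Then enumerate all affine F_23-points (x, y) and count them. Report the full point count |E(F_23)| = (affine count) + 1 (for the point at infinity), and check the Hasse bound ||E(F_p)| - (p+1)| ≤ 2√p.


Affine points = {(3, 1), (3, 22), (6, 11), (6, 12), (7, 8), (7, 15), (8, 7), (8, 16), (9, 6), (9, 17), (10, 10), (10, 13), (12, 0), (13, 3), (13, 20), (14, 2), (14, 21), (19, 5), (19, 18), (20, 4), (20, 19), (21, 9), (21, 14)}; affine count = 23; |E(F_23)| = 24.

Discriminant check: Δ ∝ 4a³ + 27b² = 4·0³ + 27·20² = 4·0 + 27·400 ≡ 13 (mod 23). Nonzero ⇒ E is nonsingular.
For each x ∈ F_23, compute rhs = x³ + 0·x + 20 mod 23, then count y ∈ F_23 with y² ≡ rhs.
  x = 0: rhs = 20, matching y values: none (0 points).
  x = 1: rhs = 21, matching y values: none (0 points).
  x = 2: rhs = 5, matching y values: none (0 points).
  x = 3: rhs = 1, matching y values: 1, 22 (2 points).
  x = 4: rhs = 15, matching y values: none (0 points).
  x = 5: rhs = 7, matching y values: none (0 points).
  x = 6: rhs = 6, matching y values: 11, 12 (2 points).
  x = 7: rhs = 18, matching y values: 8, 15 (2 points).
  x = 8: rhs = 3, matching y values: 7, 16 (2 points).
  x = 9: rhs = 13, matching y values: 6, 17 (2 points).
  x = 10: rhs = 8, matching y values: 10, 13 (2 points).
  x = 11: rhs = 17, matching y values: none (0 points).
  x = 12: rhs = 0, matching y values: 0 (1 points).
  x = 13: rhs = 9, matching y values: 3, 20 (2 points).
  x = 14: rhs = 4, matching y values: 2, 21 (2 points).
  x = 15: rhs = 14, matching y values: none (0 points).
  x = 16: rhs = 22, matching y values: none (0 points).
  x = 17: rhs = 11, matching y values: none (0 points).
  x = 18: rhs = 10, matching y values: none (0 points).
  x = 19: rhs = 2, matching y values: 5, 18 (2 points).
  x = 20: rhs = 16, matching y values: 4, 19 (2 points).
  x = 21: rhs = 12, matching y values: 9, 14 (2 points).
  x = 22: rhs = 19, matching y values: none (0 points).
Total affine count: 23.
Full point count |E(F_23)| = 23 + 1 = 24.
Hasse bound: |24 − (23+1)| = |0| = 0 ≤ 2√23 ≈ 9.5917 ✓.


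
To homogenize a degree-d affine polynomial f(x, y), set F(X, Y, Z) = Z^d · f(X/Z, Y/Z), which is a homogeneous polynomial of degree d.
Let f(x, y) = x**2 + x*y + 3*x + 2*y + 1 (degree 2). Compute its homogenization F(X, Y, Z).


F(X, Y, Z) = X**2 + X*Y + 3*X*Z + 2*Y*Z + Z**2

deg(f) = 2.
Substitute x = X/Z, y = Y/Z into f, then multiply by Z^2.
  monomial 1·x^2·y^0 ↦ 1·X^2·Y^0·Z^0.
  monomial 1·x^1·y^1 ↦ 1·X^1·Y^1·Z^0.
  monomial 3·x^1·y^0 ↦ 3·X^1·Y^0·Z^1.
  monomial 2·x^0·y^1 ↦ 2·X^0·Y^1·Z^1.
  monomial 1·x^0·y^0 ↦ 1·X^0·Y^0·Z^2.
Collecting: F(X, Y, Z) = X**2 + X*Y + 3*X*Z + 2*Y*Z + Z**2.


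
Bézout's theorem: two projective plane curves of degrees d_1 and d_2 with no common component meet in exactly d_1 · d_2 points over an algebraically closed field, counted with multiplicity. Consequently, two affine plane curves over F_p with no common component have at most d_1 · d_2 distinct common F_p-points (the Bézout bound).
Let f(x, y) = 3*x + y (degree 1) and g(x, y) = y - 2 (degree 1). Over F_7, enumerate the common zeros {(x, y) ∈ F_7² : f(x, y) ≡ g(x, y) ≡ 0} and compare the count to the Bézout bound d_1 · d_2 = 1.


Common zeros: {(4, 2)}; count = 1; Bézout bound = 1.

deg(f) = 1, deg(g) = 1, so Bézout bound = 1.
Scan x ∈ F_7. For each x, list the y ∈ F_7 with f(x, y) ≡ 0 and those with g(x, y) ≡ 0 (mod 7); the common zeros in that column are the intersection.
  x = 0: f ≡ 0 at y ∈ {0}; g ≡ 0 at y ∈ {2}; common: ∅.
  x = 1: f ≡ 0 at y ∈ {4}; g ≡ 0 at y ∈ {2}; common: ∅.
  x = 2: f ≡ 0 at y ∈ {1}; g ≡ 0 at y ∈ {2}; common: ∅.
  x = 3: f ≡ 0 at y ∈ {5}; g ≡ 0 at y ∈ {2}; common: ∅.
  x = 4: f ≡ 0 at y ∈ {2}; g ≡ 0 at y ∈ {2}; common: {2}.
  x = 5: f ≡ 0 at y ∈ {6}; g ≡ 0 at y ∈ {2}; common: ∅.
  x = 6: f ≡ 0 at y ∈ {3}; g ≡ 0 at y ∈ {2}; common: ∅.
Collecting: common zeros = {(4, 2)}, so the count is 1.
Comparison with the Bézout bound: 1 ≤ 1 = deg(f)·deg(g), as expected for curves with no common component (the bound is attained).
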